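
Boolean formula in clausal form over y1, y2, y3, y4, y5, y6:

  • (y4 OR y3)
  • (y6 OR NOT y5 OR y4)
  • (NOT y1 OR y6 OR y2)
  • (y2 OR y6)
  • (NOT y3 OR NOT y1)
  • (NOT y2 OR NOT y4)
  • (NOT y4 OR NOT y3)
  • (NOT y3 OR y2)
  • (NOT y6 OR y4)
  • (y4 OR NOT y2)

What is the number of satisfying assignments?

4

The models are:
  y1=0 y2=0 y3=0 y4=1 y5=0 y6=1
  y1=0 y2=0 y3=0 y4=1 y5=1 y6=1
  y1=1 y2=0 y3=0 y4=1 y5=0 y6=1
  y1=1 y2=0 y3=0 y4=1 y5=1 y6=1
Count: 4.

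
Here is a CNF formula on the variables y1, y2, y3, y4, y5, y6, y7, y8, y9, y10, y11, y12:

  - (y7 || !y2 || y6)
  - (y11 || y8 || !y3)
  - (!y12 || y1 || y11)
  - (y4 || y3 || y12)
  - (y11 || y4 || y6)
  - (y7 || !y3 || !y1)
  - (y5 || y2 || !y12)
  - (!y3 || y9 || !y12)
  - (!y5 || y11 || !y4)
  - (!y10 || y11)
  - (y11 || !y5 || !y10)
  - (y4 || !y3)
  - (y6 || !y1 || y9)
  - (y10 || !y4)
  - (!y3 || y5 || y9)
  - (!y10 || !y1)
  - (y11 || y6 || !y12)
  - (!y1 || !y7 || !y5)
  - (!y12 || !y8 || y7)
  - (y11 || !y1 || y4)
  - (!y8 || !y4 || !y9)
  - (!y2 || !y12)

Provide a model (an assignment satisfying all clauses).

y1=0, y2=0, y3=0, y4=0, y5=1, y6=1, y7=0, y8=0, y9=0, y10=0, y11=1, y12=1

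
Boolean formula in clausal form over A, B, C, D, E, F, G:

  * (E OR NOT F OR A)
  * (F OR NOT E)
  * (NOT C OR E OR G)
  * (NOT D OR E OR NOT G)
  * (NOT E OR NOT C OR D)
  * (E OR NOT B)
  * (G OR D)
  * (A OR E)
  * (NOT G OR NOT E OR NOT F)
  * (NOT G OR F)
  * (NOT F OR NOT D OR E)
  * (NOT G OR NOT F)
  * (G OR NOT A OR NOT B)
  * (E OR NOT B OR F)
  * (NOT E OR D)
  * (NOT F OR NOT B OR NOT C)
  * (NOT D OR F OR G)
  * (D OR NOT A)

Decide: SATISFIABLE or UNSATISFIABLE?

SATISFIABLE

Pure literal: B appears only negated; assign B = False.
Pure literal: C appears only negated; assign C = False.
Set A = True and propagate.
  then D is forced to True.
For the remaining variables, E = True, F = True, G = False works.
So A=True, B=False, C=False, D=True, E=True, F=True, G=False is a satisfying assignment.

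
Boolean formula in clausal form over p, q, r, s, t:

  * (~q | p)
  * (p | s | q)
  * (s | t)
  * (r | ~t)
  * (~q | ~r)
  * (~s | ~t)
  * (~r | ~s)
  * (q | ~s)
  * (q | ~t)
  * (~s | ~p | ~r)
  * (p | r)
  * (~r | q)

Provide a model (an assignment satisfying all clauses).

p=T, q=T, r=F, s=T, t=F

Check each clause:
  1. (p | ~q) — p is true.
  2. (q | s | p) — p is true.
  3. (t | s) — s is true.
  4. (~t | r) — ~t is true.
  5. (~q | ~r) — ~r is true.
  6. (~s | ~t) — ~t is true.
  7. (~r | ~s) — ~r is true.
  8. (~s | q) — q is true.
  9. (q | ~t) — q is true.
  10. (~s | ~p | ~r) — ~r is true.
  11. (r | p) — p is true.
  12. (q | ~r) — q is true.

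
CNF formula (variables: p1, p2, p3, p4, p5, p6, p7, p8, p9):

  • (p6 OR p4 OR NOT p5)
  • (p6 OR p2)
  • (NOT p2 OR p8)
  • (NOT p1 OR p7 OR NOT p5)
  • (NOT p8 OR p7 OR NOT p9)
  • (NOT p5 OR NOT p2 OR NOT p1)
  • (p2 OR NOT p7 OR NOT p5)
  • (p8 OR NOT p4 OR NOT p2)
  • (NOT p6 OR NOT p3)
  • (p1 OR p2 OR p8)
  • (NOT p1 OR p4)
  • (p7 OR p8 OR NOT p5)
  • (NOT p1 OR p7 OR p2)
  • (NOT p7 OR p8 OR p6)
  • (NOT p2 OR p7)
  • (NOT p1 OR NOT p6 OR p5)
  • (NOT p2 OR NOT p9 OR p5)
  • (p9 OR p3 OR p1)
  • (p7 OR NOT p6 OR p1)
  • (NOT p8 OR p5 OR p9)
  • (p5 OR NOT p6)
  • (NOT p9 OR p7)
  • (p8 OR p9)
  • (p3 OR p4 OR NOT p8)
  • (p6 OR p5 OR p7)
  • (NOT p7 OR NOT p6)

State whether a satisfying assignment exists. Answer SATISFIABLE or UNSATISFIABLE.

SATISFIABLE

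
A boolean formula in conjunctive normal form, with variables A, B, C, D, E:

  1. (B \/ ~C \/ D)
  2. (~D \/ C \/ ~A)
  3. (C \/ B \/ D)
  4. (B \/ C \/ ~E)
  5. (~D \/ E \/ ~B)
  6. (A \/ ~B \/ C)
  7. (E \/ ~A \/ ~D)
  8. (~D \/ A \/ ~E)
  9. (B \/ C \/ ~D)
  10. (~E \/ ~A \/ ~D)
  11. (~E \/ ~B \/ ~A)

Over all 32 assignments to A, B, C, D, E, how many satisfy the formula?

5

Satisfying assignments:
  A=F B=F C=T D=T E=F
  A=F B=T C=T D=F E=F
  A=F B=T C=T D=F E=T
  A=T B=T C=F D=F E=F
  A=T B=T C=T D=F E=F
That's 5 in total.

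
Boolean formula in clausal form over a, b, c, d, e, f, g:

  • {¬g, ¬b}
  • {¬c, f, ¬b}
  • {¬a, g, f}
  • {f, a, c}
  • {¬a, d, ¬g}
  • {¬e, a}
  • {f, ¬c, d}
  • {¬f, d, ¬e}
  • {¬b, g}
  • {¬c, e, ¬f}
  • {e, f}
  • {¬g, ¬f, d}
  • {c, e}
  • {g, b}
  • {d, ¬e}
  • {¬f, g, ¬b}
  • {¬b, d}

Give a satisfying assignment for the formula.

a=1, b=0, c=0, d=1, e=1, f=0, g=1

d occurs only positively in the remaining clauses — set d = True.
Set a = True and propagate.
The remaining clauses are satisfied by b = False, c = False, e = True, f = False, g = True.
Check each clause:
  1. {¬b, ¬g} — ¬b is true.
  2. {f, ¬b, ¬c} — ¬c is true.
  3. {g, ¬a, f} — g is true.
  4. {f, c, a} — a is true.
  5. {d, ¬a, ¬g} — d is true.
  6. {a, ¬e} — a is true.
  7. {¬c, d, f} — d is true.
  8. {¬f, d, ¬e} — ¬f is true.
  9. {g, ¬b} — ¬b is true.
  10. {¬f, e, ¬c} — ¬f is true.
  11. {f, e} — e is true.
  12. {¬f, d, ¬g} — ¬f is true.
  13. {c, e} — e is true.
  14. {g, b} — g is true.
  15. {¬e, d} — d is true.
  16. {¬f, ¬b, g} — ¬f is true.
  17. {¬b, d} — d is true.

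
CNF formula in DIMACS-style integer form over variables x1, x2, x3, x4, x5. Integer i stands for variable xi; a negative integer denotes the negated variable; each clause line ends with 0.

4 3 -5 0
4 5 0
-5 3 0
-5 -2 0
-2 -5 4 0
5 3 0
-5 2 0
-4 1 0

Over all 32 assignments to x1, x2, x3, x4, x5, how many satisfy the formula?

Satisfying assignments:
  x1=T x2=F x3=T x4=T x5=F
  x1=T x2=T x3=T x4=T x5=F
That's 2 in total.

2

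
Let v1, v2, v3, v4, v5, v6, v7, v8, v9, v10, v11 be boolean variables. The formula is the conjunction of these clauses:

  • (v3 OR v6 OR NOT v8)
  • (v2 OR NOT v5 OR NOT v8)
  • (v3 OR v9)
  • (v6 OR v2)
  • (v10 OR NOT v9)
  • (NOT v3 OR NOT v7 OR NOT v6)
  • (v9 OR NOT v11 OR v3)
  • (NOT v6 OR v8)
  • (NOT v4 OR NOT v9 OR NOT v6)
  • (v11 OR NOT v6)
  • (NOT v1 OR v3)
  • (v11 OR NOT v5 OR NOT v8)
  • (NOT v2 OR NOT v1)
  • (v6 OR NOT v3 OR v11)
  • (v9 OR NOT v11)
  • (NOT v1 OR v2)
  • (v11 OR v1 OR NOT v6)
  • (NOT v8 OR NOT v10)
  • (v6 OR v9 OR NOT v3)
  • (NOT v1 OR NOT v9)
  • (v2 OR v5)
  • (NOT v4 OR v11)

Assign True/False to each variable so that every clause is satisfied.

v1=F, v2=T, v3=T, v4=F, v5=T, v6=F, v7=T, v8=F, v9=T, v10=T, v11=T

Check each clause:
  1. (v3 OR v6 OR NOT v8) — NOT v8 is true.
  2. (NOT v8 OR v2 OR NOT v5) — NOT v8 is true.
  3. (v3 OR v9) — v9 is true.
  4. (v2 OR v6) — v2 is true.
  5. (v10 OR NOT v9) — v10 is true.
  6. (NOT v7 OR NOT v6 OR NOT v3) — NOT v6 is true.
  7. (v3 OR v9 OR NOT v11) — v9 is true.
  8. (NOT v6 OR v8) — NOT v6 is true.
  9. (NOT v6 OR NOT v9 OR NOT v4) — NOT v6 is true.
  10. (v11 OR NOT v6) — NOT v6 is true.
  11. (v3 OR NOT v1) — v3 is true.
  12. (NOT v5 OR v11 OR NOT v8) — NOT v8 is true.
  13. (NOT v1 OR NOT v2) — NOT v1 is true.
  14. (v6 OR NOT v3 OR v11) — v11 is true.
  15. (NOT v11 OR v9) — v9 is true.
  16. (NOT v1 OR v2) — v2 is true.
  17. (NOT v6 OR v1 OR v11) — NOT v6 is true.
  18. (NOT v10 OR NOT v8) — NOT v8 is true.
  19. (v9 OR v6 OR NOT v3) — v9 is true.
  20. (NOT v1 OR NOT v9) — NOT v1 is true.
  21. (v5 OR v2) — v2 is true.
  22. (v11 OR NOT v4) — v11 is true.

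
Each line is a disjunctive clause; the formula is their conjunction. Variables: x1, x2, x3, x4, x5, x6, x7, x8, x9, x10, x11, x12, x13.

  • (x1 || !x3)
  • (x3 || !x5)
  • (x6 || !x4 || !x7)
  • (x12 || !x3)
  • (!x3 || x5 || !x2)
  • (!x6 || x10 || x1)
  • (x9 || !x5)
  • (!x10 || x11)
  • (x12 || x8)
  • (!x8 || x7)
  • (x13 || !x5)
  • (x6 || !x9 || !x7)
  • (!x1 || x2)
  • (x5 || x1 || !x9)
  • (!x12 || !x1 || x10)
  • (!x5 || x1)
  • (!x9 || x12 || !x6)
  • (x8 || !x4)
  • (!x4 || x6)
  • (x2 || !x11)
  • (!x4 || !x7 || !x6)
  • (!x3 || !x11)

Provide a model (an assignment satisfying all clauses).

x4 occurs only negated in the remaining clauses — set x4 = False.
Branch on x1: take x1 = True.
  then x2 is forced to True.
Set x3 = False and propagate.
  then x5 is forced to False.
Set x6 = True and propagate.
The remaining clauses are satisfied by x7 = True, x8 = True, x9 = False, x10 = True, x11 = True, x12 = False, x13 = False.
Every clause has at least one true literal under this assignment.

x1=T, x2=T, x3=F, x4=F, x5=F, x6=T, x7=T, x8=T, x9=F, x10=T, x11=T, x12=F, x13=F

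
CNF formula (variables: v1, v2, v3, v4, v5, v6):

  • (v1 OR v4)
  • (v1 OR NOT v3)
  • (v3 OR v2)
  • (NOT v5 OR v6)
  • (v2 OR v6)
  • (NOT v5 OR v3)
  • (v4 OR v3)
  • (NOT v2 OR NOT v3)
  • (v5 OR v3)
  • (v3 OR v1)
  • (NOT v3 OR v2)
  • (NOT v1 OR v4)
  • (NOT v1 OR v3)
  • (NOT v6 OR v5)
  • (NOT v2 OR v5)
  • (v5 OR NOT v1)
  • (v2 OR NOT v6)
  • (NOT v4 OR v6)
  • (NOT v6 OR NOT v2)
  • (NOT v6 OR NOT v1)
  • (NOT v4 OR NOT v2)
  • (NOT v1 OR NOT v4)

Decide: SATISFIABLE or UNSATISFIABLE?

UNSATISFIABLE

v3 = True:
  propagation gives v1=True, v2=False; an empty clause results — contradiction.
v3 = False:
  propagation gives v2=True, v5=False; an empty clause results — contradiction.
Every branch closes, so no satisfying assignment exists.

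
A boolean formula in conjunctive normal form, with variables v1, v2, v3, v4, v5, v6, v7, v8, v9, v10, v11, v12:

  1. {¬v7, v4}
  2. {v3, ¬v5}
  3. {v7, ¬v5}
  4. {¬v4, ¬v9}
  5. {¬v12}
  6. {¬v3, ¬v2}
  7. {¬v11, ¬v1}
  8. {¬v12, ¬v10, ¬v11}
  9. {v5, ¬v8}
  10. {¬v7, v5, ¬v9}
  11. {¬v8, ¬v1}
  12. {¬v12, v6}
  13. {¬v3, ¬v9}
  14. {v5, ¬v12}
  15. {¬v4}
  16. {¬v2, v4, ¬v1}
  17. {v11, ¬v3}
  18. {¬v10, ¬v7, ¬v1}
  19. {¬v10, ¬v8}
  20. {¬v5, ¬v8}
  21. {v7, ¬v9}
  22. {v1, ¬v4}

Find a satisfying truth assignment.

v1=True, v2=False, v3=False, v4=False, v5=False, v6=False, v7=False, v8=False, v9=False, v10=False, v11=False, v12=False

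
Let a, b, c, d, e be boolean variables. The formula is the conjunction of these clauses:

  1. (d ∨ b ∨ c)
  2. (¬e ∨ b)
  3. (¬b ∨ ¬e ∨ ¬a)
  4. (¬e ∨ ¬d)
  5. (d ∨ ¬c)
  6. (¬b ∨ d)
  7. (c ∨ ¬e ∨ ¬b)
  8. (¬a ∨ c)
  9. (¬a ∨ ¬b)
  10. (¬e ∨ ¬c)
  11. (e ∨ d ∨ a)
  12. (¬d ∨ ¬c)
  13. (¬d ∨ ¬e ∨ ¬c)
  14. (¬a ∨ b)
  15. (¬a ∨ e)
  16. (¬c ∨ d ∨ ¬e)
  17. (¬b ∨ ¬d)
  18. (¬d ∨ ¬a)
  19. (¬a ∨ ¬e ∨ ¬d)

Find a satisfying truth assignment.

a=0, b=0, c=0, d=1, e=0

Check each clause:
  1. (d ∨ b ∨ c) — d is true.
  2. (¬e ∨ b) — ¬e is true.
  3. (¬b ∨ ¬e ∨ ¬a) — ¬e is true.
  4. (¬e ∨ ¬d) — ¬e is true.
  5. (d ∨ ¬c) — d is true.
  6. (¬b ∨ d) — d is true.
  7. (¬b ∨ c ∨ ¬e) — ¬e is true.
  8. (c ∨ ¬a) — ¬a is true.
  9. (¬a ∨ ¬b) — ¬a is true.
  10. (¬c ∨ ¬e) — ¬e is true.
  11. (d ∨ a ∨ e) — d is true.
  12. (¬c ∨ ¬d) — ¬c is true.
  13. (¬c ∨ ¬e ∨ ¬d) — ¬e is true.
  14. (b ∨ ¬a) — ¬a is true.
  15. (¬a ∨ e) — ¬a is true.
  16. (d ∨ ¬c ∨ ¬e) — ¬e is true.
  17. (¬b ∨ ¬d) — ¬b is true.
  18. (¬d ∨ ¬a) — ¬a is true.
  19. (¬a ∨ ¬d ∨ ¬e) — ¬e is true.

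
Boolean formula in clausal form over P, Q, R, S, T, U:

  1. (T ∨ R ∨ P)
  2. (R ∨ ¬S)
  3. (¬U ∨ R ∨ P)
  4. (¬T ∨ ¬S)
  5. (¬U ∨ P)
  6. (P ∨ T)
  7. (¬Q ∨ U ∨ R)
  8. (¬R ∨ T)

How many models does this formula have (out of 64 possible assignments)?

13

Case analysis on R and P:
  R=T, P=T: remaining (Q,S,T,U) ∈ {(F,F,T,F); (F,F,T,T); (T,F,T,F); (T,F,T,T)} — 4.
  R=T, P=F: remaining (Q,S,T,U) ∈ {(F,F,T,F); (T,F,T,F)} — 2.
  R=F, P=T: T free; 3 ways for (Q,S,U) × 2^1 = 6.
  R=F, P=F: remaining (Q,S,T,U) ∈ {(F,F,T,F)} — 1.
Total: 4 + 2 + 6 + 1 = 13.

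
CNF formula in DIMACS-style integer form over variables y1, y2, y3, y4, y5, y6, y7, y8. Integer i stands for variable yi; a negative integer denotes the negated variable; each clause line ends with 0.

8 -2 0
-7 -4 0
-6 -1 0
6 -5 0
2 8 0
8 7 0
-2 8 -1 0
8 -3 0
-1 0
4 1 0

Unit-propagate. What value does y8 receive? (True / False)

(~y1) is a unit clause: y1 = False.
(y4 \/ y1) with y1 = False leaves only y4, so y4 = True.
(~y4 \/ ~y7): since y4 = True, the clause reduces to (~y7). y7 = False.
(y7 \/ y8): since y7 = False, the clause reduces to (y8). y8 = True.

True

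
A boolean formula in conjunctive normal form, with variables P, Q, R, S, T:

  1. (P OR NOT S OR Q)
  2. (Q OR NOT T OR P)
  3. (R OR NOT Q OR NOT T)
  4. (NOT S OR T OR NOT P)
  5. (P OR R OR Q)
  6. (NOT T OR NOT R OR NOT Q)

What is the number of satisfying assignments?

13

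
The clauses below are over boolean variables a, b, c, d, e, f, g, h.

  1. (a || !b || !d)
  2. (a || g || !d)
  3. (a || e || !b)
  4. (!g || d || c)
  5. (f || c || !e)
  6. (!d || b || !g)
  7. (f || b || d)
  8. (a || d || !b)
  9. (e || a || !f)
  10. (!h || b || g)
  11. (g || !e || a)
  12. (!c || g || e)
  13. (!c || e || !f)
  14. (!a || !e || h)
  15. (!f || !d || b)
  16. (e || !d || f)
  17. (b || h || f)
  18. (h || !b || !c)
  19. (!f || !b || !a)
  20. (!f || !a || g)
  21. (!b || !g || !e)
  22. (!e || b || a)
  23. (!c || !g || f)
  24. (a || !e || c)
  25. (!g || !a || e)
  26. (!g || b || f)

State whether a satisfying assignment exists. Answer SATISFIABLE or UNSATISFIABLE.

Try a = True.
Branch on b: take b = False.
Branch on c: take c = True.
For the remaining variables, d = False, e = True, f = True, g = True, h = True works.
So a=True, b=False, c=True, d=False, e=True, f=True, g=True, h=True is a satisfying assignment.

SATISFIABLE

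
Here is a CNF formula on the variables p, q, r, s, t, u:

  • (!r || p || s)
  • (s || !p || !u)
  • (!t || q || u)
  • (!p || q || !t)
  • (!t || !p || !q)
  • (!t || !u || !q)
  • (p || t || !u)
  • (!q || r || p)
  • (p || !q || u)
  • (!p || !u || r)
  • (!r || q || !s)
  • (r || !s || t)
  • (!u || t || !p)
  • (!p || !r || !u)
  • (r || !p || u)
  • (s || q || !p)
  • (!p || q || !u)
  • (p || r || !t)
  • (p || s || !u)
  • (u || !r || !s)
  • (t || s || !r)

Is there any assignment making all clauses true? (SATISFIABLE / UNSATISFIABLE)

SATISFIABLE

Branch on p: take p = False.
The remaining clauses are satisfied by q = False, r = False, s = False, t = False, u = False.
Every clause has at least one true literal under this assignment.
So p = F  q = F  r = F  s = F  t = F  u = F is a satisfying assignment.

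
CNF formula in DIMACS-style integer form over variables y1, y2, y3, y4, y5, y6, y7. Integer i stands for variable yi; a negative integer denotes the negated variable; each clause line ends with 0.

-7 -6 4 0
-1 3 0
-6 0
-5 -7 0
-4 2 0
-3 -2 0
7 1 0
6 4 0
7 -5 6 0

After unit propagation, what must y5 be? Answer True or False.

False

(!y6) is a unit clause: y6 = False.
In (y4 || y6), y6 is now false; y4 must hold, so y4 = True.
(y2 || !y4): since y4 = True, the clause reduces to (y2). y2 = True.
From (!y3 || !y2) and y2 = True: y3 = False.
(y3 || !y1) with y3 = False leaves only !y1, so y1 = False.
(y1 || y7): since y1 = False, the clause reduces to (y7). y7 = True.
(!y7 || !y5) with y7 = True leaves only !y5, so y5 = False.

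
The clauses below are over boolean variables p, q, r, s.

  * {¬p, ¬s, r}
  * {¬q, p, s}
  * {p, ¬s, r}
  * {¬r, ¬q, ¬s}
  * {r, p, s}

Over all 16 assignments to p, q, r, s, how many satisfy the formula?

7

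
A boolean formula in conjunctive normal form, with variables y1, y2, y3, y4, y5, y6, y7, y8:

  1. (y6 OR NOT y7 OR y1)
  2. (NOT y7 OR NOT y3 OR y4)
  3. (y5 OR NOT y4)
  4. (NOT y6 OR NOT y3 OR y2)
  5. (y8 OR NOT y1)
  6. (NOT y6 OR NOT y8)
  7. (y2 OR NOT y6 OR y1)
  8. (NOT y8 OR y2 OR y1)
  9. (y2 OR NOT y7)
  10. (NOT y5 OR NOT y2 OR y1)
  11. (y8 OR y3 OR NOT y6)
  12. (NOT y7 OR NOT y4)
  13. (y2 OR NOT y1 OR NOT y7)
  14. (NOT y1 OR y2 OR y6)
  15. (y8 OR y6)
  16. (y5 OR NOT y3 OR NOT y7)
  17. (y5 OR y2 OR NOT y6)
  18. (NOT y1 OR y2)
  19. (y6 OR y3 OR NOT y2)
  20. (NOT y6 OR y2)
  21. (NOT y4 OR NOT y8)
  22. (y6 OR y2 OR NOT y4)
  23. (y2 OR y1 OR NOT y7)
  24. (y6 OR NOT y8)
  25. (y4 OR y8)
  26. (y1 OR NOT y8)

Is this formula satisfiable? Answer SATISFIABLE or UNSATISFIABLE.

y2 = True:
  y8 = True:
    propagation gives y6=False; an empty clause results — contradiction.
  y8 = False:
    propagation gives y1=False, y5=False, y4=False; an empty clause results — contradiction.
y2 = False:
  propagation gives y7=False, y1=False, y6=False, y8=False; an empty clause results — contradiction.
Every branch closes, so no satisfying assignment exists.

UNSATISFIABLE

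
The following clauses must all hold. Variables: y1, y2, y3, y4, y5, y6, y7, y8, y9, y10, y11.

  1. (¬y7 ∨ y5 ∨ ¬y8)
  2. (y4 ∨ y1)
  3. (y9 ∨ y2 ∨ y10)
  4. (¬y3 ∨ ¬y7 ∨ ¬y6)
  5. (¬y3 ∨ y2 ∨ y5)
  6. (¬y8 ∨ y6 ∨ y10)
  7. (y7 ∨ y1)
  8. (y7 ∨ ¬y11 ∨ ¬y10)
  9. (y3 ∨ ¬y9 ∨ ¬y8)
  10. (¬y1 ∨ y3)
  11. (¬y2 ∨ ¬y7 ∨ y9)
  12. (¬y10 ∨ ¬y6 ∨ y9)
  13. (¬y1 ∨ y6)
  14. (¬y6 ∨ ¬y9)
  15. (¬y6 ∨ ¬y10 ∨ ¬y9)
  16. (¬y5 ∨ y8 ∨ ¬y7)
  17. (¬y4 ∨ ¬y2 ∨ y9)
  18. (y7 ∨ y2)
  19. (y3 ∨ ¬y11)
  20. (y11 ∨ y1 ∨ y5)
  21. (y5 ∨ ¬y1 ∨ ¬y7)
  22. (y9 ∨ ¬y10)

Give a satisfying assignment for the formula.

y1 = True, y2 = True, y3 = True, y4 = False, y5 = False, y6 = True, y7 = False, y8 = False, y9 = False, y10 = False, y11 = False

Check each clause:
  1. (y5 ∨ ¬y7 ∨ ¬y8) — ¬y8 is true.
  2. (y1 ∨ y4) — y1 is true.
  3. (y9 ∨ y10 ∨ y2) — y2 is true.
  4. (¬y7 ∨ ¬y6 ∨ ¬y3) — ¬y7 is true.
  5. (¬y3 ∨ y2 ∨ y5) — y2 is true.
  6. (y10 ∨ ¬y8 ∨ y6) — ¬y8 is true.
  7. (y1 ∨ y7) — y1 is true.
  8. (¬y10 ∨ ¬y11 ∨ y7) — ¬y11 is true.
  9. (¬y8 ∨ y3 ∨ ¬y9) — ¬y8 is true.
  10. (y3 ∨ ¬y1) — y3 is true.
  11. (¬y2 ∨ ¬y7 ∨ y9) — ¬y7 is true.
  12. (y9 ∨ ¬y6 ∨ ¬y10) — ¬y10 is true.
  13. (¬y1 ∨ y6) — y6 is true.
  14. (¬y9 ∨ ¬y6) — ¬y9 is true.
  15. (¬y6 ∨ ¬y10 ∨ ¬y9) — ¬y10 is true.
  16. (¬y5 ∨ y8 ∨ ¬y7) — ¬y7 is true.
  17. (¬y2 ∨ ¬y4 ∨ y9) — ¬y4 is true.
  18. (y2 ∨ y7) — y2 is true.
  19. (¬y11 ∨ y3) — y3 is true.
  20. (y5 ∨ y11 ∨ y1) — y1 is true.
  21. (¬y7 ∨ ¬y1 ∨ y5) — ¬y7 is true.
  22. (¬y10 ∨ y9) — ¬y10 is true.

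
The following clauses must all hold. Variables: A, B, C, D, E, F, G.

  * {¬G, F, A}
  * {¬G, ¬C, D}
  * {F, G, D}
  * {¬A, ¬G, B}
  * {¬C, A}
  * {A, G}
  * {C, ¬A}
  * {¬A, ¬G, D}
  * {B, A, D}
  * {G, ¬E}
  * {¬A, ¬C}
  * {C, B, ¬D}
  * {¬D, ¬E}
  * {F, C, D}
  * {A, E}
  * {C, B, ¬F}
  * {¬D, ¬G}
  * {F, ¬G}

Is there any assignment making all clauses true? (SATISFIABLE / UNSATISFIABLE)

SATISFIABLE

Pure literal: B appears only positively; assign B = True.
Branch on A: take A = False.
  then C is forced to False.
  then G is forced to True.
  then F is forced to True.
  then E is forced to True.
  then D is forced to False.
So A=F, B=T, C=F, D=F, E=T, F=T, G=T is a satisfying assignment.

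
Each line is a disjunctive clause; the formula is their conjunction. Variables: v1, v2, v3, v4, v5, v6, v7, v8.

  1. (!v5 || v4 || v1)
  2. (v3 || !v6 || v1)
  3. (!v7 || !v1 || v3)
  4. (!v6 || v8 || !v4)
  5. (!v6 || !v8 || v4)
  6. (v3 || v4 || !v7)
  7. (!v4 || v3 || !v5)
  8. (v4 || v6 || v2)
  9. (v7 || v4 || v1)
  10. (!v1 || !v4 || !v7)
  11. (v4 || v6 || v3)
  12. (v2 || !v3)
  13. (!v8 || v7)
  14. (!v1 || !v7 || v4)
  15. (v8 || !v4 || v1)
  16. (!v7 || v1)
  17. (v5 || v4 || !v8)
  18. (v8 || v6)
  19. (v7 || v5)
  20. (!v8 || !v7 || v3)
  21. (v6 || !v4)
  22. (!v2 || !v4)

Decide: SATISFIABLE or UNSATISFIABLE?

Set v1 = True and propagate.
For the remaining variables, v2 = True, v3 = False, v4 = False, v5 = True, v6 = True, v7 = False, v8 = False works.
So v1 = T  v2 = T  v3 = F  v4 = F  v5 = T  v6 = T  v7 = F  v8 = F is a satisfying assignment.

SATISFIABLE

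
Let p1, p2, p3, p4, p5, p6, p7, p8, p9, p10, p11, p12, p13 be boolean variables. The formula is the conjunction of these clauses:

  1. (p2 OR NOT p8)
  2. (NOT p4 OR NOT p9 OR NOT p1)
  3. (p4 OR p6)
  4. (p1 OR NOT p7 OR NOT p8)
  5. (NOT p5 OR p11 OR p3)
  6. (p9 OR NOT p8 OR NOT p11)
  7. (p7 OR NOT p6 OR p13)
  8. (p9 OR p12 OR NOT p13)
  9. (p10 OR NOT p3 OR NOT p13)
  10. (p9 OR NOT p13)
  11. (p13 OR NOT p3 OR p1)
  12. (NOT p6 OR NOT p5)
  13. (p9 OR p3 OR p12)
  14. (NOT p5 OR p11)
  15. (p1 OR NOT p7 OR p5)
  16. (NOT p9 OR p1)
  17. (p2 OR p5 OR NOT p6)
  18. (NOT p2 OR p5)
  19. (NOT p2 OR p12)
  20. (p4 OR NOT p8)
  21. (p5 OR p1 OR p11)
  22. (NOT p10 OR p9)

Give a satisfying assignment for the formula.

p8 occurs only negated in the remaining clauses — set p8 = False.
p12 occurs only positively in the remaining clauses — set p12 = True.
Branch on p1: take p1 = False.
  then p9 is forced to False.
  then p13 is forced to False.
  then p3 is forced to False.
  then p10 is forced to False.
For the remaining variables, p2 = False, p4 = True, p5 = False, p6 = False, p7 = False, p11 = True works.
Every clause has at least one true literal under this assignment.

p1=False, p2=False, p3=False, p4=True, p5=False, p6=False, p7=False, p8=False, p9=False, p10=False, p11=True, p12=True, p13=False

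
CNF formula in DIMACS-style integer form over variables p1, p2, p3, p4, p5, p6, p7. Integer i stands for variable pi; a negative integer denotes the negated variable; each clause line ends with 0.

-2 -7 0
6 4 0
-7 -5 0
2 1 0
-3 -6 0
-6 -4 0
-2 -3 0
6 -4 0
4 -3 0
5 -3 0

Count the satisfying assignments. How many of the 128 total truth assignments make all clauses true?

Satisfying assignments:
  p1=F p2=T p3=F p4=F p5=F p6=T p7=F
  p1=F p2=T p3=F p4=F p5=T p6=T p7=F
  p1=T p2=F p3=F p4=F p5=F p6=T p7=F
  p1=T p2=F p3=F p4=F p5=F p6=T p7=T
  p1=T p2=F p3=F p4=F p5=T p6=T p7=F
  p1=T p2=T p3=F p4=F p5=F p6=T p7=F
  p1=T p2=T p3=F p4=F p5=T p6=T p7=F
Count: 7.

7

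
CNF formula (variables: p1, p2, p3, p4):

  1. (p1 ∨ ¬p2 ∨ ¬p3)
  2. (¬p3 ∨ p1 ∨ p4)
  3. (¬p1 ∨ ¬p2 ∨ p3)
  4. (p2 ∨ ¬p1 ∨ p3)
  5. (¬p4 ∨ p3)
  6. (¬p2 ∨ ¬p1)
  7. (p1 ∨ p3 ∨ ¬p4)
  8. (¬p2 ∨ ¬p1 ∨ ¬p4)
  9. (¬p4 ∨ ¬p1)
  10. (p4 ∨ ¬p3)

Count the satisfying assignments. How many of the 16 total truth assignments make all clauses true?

3

The models are:
  p1=F p2=F p3=F p4=F
  p1=F p2=F p3=T p4=T
  p1=F p2=T p3=F p4=F
Count: 3.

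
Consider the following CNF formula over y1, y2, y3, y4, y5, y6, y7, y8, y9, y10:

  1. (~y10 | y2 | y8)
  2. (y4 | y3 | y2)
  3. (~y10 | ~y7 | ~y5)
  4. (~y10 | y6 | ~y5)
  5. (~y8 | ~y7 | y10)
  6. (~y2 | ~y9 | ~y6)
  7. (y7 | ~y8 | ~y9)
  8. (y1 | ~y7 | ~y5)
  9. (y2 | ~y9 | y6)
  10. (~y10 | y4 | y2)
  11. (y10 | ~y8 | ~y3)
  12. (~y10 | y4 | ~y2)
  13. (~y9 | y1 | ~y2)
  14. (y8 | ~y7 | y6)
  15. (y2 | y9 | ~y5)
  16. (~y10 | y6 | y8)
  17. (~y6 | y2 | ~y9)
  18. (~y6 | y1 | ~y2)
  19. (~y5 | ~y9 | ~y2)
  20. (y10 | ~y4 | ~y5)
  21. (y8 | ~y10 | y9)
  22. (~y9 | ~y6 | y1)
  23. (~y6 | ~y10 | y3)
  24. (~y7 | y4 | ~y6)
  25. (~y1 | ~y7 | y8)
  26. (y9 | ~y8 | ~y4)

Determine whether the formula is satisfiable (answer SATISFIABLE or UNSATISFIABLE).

SATISFIABLE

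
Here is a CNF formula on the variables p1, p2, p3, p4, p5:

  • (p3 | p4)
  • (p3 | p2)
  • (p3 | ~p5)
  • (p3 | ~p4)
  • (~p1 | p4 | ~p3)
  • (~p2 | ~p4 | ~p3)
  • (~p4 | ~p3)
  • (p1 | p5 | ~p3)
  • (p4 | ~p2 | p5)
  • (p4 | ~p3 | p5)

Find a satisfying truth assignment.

p1 = 0, p2 = 0, p3 = 1, p4 = 0, p5 = 1

Check each clause:
  1. (p4 | p3) — p3 is true.
  2. (p2 | p3) — p3 is true.
  3. (p3 | ~p5) — p3 is true.
  4. (p3 | ~p4) — p3 is true.
  5. (p4 | ~p1 | ~p3) — ~p1 is true.
  6. (~p3 | ~p4 | ~p2) — ~p4 is true.
  7. (~p3 | ~p4) — ~p4 is true.
  8. (~p3 | p1 | p5) — p5 is true.
  9. (p4 | ~p2 | p5) — p5 is true.
  10. (~p3 | p4 | p5) — p5 is true.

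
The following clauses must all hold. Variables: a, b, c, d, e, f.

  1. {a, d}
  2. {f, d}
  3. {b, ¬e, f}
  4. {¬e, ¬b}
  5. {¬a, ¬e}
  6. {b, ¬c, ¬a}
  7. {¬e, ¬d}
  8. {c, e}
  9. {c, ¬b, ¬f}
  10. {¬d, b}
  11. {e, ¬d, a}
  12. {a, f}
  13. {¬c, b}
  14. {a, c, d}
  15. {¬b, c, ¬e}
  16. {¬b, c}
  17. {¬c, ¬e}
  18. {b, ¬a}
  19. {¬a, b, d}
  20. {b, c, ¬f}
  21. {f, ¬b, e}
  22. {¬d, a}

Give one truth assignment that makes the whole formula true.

Set a = True and propagate.
  then e is forced to False.
  then c is forced to True.
  then b is forced to True.
  then f is forced to True.
d is now unconstrained; take d = True.
Check each clause:
  1. {a, d} — a is true.
  2. {f, d} — d is true.
  3. {b, ¬e, f} — b is true.
  4. {¬e, ¬b} — ¬e is true.
  5. {¬a, ¬e} — ¬e is true.
  6. {¬a, b, ¬c} — b is true.
  7. {¬e, ¬d} — ¬e is true.
  8. {c, e} — c is true.
  9. {¬b, ¬f, c} — c is true.
  10. {b, ¬d} — b is true.
  11. {e, ¬d, a} — a is true.
  12. {f, a} — a is true.
  13. {b, ¬c} — b is true.
  14. {a, d, c} — a is true.
  15. {¬b, c, ¬e} — c is true.
  16. {¬b, c} — c is true.
  17. {¬c, ¬e} — ¬e is true.
  18. {b, ¬a} — b is true.
  19. {b, d, ¬a} — b is true.
  20. {¬f, b, c} — b is true.
  21. {f, e, ¬b} — f is true.
  22. {a, ¬d} — a is true.

a=T  b=T  c=T  d=T  e=F  f=T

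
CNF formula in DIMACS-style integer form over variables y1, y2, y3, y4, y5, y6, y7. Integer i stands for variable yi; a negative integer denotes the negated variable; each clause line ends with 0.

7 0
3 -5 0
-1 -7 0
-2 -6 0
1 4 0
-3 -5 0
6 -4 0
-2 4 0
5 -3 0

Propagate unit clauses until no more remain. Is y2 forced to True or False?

Unit clause (y7) sets y7 = True.
In (~y1 | ~y7), ~y7 is now false; ~y1 must hold, so y1 = False.
From (y1 | y4) and y1 = False: y4 = True.
In (~y4 | y6), ~y4 is now false; y6 must hold, so y6 = True.
In (~y2 | ~y6), ~y6 is now false; ~y2 must hold, so y2 = False.

False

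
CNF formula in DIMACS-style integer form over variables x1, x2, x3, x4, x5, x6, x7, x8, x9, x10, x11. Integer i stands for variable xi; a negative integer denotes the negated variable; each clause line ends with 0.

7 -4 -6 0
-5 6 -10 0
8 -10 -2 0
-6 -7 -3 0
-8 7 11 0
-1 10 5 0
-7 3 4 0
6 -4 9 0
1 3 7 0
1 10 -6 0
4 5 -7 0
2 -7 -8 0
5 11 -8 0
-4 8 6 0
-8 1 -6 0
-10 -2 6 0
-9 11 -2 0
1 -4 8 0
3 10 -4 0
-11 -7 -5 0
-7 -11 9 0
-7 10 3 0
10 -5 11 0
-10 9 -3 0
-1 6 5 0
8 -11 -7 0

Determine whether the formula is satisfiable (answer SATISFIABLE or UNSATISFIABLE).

SATISFIABLE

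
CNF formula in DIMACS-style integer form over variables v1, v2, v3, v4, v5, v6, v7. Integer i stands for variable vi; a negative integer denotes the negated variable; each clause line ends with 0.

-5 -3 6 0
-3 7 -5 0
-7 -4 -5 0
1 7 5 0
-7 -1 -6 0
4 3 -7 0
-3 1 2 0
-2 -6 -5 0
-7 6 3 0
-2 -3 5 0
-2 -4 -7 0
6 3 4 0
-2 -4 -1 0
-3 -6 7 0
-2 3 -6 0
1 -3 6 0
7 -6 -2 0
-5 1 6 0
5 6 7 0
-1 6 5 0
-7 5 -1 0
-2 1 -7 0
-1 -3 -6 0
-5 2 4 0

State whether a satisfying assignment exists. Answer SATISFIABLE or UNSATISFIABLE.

SATISFIABLE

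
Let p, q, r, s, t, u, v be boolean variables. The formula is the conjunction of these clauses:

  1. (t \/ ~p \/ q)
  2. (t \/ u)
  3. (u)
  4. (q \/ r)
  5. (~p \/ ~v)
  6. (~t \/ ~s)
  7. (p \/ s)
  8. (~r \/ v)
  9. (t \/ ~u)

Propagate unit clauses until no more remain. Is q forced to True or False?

(u) is a unit clause: u = True.
(t \/ ~u): since u = True, the clause reduces to (t). t = True.
In (~s \/ ~t), ~t is now false; ~s must hold, so s = False.
In (s \/ p), s is now false; p must hold, so p = True.
From (~v \/ ~p) and p = True: v = False.
From (~r \/ v) and v = False: r = False.
(q \/ r) with r = False leaves only q, so q = True.

True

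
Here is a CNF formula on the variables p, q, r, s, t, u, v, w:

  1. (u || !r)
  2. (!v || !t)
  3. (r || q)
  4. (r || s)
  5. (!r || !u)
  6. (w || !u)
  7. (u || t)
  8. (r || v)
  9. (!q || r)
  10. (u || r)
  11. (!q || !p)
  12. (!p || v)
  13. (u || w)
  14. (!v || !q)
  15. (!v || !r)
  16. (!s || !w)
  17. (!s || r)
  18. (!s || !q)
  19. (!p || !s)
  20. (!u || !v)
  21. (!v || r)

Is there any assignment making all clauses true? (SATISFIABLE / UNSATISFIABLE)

UNSATISFIABLE

r = True:
  propagation gives u=True; an empty clause results — contradiction.
r = False:
  propagation gives q=True; an empty clause results — contradiction.
Every branch closes, so no satisfying assignment exists.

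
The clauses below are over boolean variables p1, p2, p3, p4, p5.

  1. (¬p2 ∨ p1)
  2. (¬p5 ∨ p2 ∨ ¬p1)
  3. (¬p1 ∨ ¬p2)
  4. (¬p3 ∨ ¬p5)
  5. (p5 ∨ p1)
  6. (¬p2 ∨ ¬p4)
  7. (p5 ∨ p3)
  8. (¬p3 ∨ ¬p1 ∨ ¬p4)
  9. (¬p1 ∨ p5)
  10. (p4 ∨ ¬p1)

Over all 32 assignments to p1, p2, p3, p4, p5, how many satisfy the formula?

Satisfying assignments:
  p1=0 p2=0 p3=0 p4=0 p5=1
  p1=0 p2=0 p3=0 p4=1 p5=1
Count: 2.

2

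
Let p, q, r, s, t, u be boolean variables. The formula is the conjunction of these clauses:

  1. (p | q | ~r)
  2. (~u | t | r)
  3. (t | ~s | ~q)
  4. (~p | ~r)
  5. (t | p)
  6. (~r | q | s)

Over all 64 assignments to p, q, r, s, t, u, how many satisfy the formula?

Case analysis on r and p:
  r=1, p=1: a clause becomes empty — 0.
  r=1, p=0: remaining (q,s,t,u) ∈ {(1,0,1,0); (1,0,1,1); (1,1,1,0); (1,1,1,1)} — 4.
  r=0, p=1: 11 of the 16 assignments to (q,s,t,u) work.
  r=0, p=0: forces t=1; q, s, u free → 2^3 = 8.
Total: 0 + 4 + 11 + 8 = 23.

23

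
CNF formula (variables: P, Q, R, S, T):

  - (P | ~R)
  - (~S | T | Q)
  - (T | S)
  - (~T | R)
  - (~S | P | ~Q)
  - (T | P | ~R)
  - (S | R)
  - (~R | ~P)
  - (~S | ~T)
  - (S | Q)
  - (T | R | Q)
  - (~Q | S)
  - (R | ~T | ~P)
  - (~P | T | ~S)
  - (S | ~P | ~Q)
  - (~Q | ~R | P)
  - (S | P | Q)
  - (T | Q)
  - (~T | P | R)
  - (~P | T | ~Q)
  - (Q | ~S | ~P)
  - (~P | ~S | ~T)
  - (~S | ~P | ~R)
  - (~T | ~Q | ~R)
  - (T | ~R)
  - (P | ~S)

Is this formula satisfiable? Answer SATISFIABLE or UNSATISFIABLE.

UNSATISFIABLE

P = True:
  propagation gives R=False, T=False, S=True; an empty clause results — contradiction.
P = False:
  propagation gives R=False, T=False, S=True; an empty clause results — contradiction.
Every branch closes, so no satisfying assignment exists.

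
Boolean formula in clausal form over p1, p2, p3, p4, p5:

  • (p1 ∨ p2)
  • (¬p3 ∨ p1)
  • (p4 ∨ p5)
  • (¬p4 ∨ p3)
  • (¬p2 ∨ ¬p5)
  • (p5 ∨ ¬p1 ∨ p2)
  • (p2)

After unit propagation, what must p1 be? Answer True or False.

True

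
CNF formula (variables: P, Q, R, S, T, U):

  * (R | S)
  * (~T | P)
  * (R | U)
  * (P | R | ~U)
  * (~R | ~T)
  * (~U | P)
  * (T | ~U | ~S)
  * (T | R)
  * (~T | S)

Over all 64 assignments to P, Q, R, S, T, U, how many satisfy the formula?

12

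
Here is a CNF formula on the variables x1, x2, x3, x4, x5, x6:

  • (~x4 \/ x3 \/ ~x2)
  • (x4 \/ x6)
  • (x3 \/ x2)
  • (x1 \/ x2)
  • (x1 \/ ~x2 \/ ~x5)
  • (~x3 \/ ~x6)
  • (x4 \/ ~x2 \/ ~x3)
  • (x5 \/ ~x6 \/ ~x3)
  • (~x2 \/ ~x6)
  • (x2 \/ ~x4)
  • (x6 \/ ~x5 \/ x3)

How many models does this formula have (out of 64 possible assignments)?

3

Satisfying assignments:
  x1=F x2=T x3=T x4=T x5=F x6=F
  x1=T x2=T x3=T x4=T x5=F x6=F
  x1=T x2=T x3=T x4=T x5=T x6=F
That's 3 in total.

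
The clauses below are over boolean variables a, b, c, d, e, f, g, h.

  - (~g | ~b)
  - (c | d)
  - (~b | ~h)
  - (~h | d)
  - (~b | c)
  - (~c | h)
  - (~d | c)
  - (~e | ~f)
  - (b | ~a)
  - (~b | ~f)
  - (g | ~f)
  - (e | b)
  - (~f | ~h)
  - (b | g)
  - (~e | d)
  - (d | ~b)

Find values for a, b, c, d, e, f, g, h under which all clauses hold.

a = 0  b = 0  c = 1  d = 1  e = 1  f = 0  g = 1  h = 1

Pure literal: a appears only negated; assign a = False.
f occurs only negated in the remaining clauses — set f = False.
Branch on b: take b = False.
  then e is forced to True.
  then g is forced to True.
  then d is forced to True.
  then c is forced to True.
  then h is forced to True.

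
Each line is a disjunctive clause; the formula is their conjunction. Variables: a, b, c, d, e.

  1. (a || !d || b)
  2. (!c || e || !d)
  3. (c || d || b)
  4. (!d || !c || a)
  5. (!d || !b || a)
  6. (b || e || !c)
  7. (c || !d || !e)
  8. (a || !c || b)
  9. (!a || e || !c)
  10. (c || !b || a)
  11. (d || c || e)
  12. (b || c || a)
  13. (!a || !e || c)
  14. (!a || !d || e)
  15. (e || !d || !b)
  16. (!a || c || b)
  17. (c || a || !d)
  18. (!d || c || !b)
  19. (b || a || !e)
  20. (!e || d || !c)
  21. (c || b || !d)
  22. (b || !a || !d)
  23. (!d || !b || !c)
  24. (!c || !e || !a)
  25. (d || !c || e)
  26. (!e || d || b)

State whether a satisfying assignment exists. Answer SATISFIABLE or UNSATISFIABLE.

UNSATISFIABLE

c = True:
  d = True:
    propagation gives e=True, a=True; an empty clause results — contradiction.
  d = False:
    propagation gives e=False; an empty clause results — contradiction.
c = False:
  b = True:
    propagation gives a=True, e=False, d=True; an empty clause results — contradiction.
  b = False:
    propagation gives d=True; an empty clause results — contradiction.
Every branch closes, so no satisfying assignment exists.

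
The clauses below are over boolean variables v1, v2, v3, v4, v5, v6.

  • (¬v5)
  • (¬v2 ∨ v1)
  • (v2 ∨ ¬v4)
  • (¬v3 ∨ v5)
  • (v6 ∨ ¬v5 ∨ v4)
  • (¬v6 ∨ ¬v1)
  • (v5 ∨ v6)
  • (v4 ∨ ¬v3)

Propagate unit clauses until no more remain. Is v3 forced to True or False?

False

(¬v5) is a unit clause: v5 = False.
From (v5 ∨ ¬v3) and v5 = False: v3 = False.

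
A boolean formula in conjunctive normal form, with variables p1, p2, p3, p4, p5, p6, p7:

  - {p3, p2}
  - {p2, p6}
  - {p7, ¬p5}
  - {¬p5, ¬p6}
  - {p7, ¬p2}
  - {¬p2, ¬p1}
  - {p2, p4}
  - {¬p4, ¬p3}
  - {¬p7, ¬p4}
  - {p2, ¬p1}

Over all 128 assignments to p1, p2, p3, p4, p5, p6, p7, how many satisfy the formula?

Satisfying assignments:
  p1=F p2=T p3=F p4=F p5=F p6=F p7=T
  p1=F p2=T p3=F p4=F p5=F p6=T p7=T
  p1=F p2=T p3=F p4=F p5=T p6=F p7=T
  p1=F p2=T p3=T p4=F p5=F p6=F p7=T
  p1=F p2=T p3=T p4=F p5=F p6=T p7=T
  p1=F p2=T p3=T p4=F p5=T p6=F p7=T
Count: 6.

6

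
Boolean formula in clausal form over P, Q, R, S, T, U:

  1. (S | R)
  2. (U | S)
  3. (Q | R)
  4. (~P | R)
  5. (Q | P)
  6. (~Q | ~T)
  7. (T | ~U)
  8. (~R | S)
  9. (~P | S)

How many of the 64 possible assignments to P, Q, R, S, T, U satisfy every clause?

6

The models are:
  P=0 Q=1 R=0 S=1 T=0 U=0
  P=0 Q=1 R=1 S=1 T=0 U=0
  P=1 Q=0 R=1 S=1 T=0 U=0
  P=1 Q=0 R=1 S=1 T=1 U=0
  P=1 Q=0 R=1 S=1 T=1 U=1
  P=1 Q=1 R=1 S=1 T=0 U=0
Count: 6.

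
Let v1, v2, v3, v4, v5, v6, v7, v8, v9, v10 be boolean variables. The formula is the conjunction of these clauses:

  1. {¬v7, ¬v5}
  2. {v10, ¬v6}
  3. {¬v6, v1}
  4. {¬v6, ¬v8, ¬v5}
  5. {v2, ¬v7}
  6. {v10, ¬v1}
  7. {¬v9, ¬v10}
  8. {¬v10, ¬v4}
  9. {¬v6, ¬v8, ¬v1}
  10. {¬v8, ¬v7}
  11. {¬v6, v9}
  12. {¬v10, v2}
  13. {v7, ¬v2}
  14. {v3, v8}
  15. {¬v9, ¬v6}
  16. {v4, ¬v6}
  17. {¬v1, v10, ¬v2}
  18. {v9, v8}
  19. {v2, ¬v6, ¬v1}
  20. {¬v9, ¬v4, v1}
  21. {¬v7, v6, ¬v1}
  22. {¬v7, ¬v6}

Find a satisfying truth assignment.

v1 = F, v2 = F, v3 = T, v4 = F, v5 = F, v6 = F, v7 = F, v8 = T, v9 = F, v10 = F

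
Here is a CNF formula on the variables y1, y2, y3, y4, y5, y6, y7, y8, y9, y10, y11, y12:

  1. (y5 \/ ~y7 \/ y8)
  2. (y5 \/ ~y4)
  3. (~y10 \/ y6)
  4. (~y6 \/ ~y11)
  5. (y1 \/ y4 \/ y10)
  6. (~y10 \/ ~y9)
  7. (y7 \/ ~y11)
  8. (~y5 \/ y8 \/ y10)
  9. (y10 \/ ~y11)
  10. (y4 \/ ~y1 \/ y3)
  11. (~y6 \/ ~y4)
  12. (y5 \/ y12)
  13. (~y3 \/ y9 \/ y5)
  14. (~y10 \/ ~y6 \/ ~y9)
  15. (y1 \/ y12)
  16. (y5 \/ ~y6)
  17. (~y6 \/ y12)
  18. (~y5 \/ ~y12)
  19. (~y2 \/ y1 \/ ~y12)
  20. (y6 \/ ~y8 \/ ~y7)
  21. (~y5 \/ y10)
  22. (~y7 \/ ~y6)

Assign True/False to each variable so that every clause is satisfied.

Pure literal: y11 appears only negated; assign y11 = False.
Try y1 = True.
Try y3 = True.
Set y4 = False and propagate.
The remaining clauses are satisfied by y2 = True, y5 = False, y6 = False, y7 = False, y8 = True, y9 = True, y10 = False, y12 = True.
Check each clause:
  1. (y5 \/ y8 \/ ~y7) — y8 is true.
  2. (~y4 \/ y5) — ~y4 is true.
  3. (~y10 \/ y6) — ~y10 is true.
  4. (~y11 \/ ~y6) — ~y6 is true.
  5. (y10 \/ y4 \/ y1) — y1 is true.
  6. (~y9 \/ ~y10) — ~y10 is true.
  7. (~y11 \/ y7) — ~y11 is true.
  8. (y8 \/ ~y5 \/ y10) — y8 is true.
  9. (y10 \/ ~y11) — ~y11 is true.
  10. (y3 \/ ~y1 \/ y4) — y3 is true.
  11. (~y4 \/ ~y6) — ~y6 is true.
  12. (y5 \/ y12) — y12 is true.
  13. (~y3 \/ y5 \/ y9) — y9 is true.
  14. (~y9 \/ ~y10 \/ ~y6) — ~y6 is true.
  15. (y1 \/ y12) — y1 is true.
  16. (y5 \/ ~y6) — ~y6 is true.
  17. (y12 \/ ~y6) — ~y6 is true.
  18. (~y5 \/ ~y12) — ~y5 is true.
  19. (~y2 \/ y1 \/ ~y12) — y1 is true.
  20. (~y8 \/ ~y7 \/ y6) — ~y7 is true.
  21. (y10 \/ ~y5) — ~y5 is true.
  22. (~y6 \/ ~y7) — ~y7 is true.

y1=True, y2=True, y3=True, y4=False, y5=False, y6=False, y7=False, y8=True, y9=True, y10=False, y11=False, y12=True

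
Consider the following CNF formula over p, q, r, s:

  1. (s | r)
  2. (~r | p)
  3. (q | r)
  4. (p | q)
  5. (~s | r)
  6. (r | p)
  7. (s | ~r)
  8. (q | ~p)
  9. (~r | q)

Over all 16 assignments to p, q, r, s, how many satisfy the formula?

Satisfying assignments:
  p=1 q=1 r=1 s=1
That's 1 in total.

1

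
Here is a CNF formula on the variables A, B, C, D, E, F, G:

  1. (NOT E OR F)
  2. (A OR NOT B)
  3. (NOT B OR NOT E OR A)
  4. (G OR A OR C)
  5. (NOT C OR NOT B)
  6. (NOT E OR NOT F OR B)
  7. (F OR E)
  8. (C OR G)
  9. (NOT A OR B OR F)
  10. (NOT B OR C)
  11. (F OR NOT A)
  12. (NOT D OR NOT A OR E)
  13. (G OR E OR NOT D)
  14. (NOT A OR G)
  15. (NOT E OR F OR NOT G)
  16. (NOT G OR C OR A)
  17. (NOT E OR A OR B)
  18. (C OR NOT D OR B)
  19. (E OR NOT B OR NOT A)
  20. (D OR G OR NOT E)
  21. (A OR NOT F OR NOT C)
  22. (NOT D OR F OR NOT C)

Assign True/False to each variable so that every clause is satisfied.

A = True, B = False, C = False, D = False, E = False, F = True, G = True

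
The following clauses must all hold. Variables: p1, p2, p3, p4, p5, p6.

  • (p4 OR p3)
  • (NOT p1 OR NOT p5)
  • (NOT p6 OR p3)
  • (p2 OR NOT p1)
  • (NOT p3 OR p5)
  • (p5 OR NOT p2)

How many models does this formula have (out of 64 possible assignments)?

11

Split on p3, then p5.
  p3=1, p5=1: forces p1=0; p2, p4, p6 free → 2^3 = 8.
  p3=1, p5=0: a clause becomes empty — 0.
  p3=0, p5=1: remaining (p1,p2,p4,p6) ∈ {(0,0,1,0); (0,1,1,0)} — 2.
  p3=0, p5=0: remaining (p1,p2,p4,p6) ∈ {(0,0,1,0)} — 1.
Total: 8 + 0 + 2 + 1 = 11.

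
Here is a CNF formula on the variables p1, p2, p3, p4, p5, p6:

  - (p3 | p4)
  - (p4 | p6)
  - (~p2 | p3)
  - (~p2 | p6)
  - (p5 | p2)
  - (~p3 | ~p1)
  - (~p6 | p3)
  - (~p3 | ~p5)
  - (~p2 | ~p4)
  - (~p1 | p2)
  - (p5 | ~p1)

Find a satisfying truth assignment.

Pure literal: p1 appears only negated; assign p1 = False.
Try p2 = True.
  then p3 is forced to True.
  then p6 is forced to True.
  then p5 is forced to False.
  then p4 is forced to False.

p1=F  p2=T  p3=T  p4=F  p5=F  p6=T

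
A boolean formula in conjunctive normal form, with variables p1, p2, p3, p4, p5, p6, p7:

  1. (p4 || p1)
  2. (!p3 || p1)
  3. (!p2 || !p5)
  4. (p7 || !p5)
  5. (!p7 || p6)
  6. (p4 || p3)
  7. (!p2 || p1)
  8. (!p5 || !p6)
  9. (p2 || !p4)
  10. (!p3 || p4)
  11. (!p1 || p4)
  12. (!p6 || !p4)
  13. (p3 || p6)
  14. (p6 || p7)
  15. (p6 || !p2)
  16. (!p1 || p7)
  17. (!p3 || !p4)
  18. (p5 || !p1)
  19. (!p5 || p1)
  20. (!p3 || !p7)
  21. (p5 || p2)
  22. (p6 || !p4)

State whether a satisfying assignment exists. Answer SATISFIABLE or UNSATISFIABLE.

p4 = True:
  propagation gives p2=True, p5=False, p1=True; an empty clause results — contradiction.
p4 = False:
  propagation gives p1=True; an empty clause results — contradiction.
Every branch closes, so no satisfying assignment exists.

UNSATISFIABLE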